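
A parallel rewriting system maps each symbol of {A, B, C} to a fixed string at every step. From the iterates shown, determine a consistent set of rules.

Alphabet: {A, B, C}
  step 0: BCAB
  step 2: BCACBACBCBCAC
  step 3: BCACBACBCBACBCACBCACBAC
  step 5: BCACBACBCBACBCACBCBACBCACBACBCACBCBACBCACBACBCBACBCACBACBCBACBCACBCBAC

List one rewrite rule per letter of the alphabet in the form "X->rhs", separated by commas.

  step 2 ⇒ step 3: BCACBACBCBCAC ⇒ BC·AC·B·AC·BC·B·AC·BC·AC·BC·AC·B·AC
    A ↦ B
    B ↦ BC
    C ↦ AC

A->B, B->BC, C->AC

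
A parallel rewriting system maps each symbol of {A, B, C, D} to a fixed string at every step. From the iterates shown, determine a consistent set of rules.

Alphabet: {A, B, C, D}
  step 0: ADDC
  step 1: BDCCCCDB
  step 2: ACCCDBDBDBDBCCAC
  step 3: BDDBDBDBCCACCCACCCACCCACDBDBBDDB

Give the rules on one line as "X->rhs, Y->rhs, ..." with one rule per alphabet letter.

  step 2 ⇒ step 3: ACCCDBDBDBDBCCAC ⇒ BD·DB·DB·DB·CC·AC·CC·AC·CC·AC·CC·AC·DB·DB·BD·DB
    A ↦ BD
    B ↦ AC
    C ↦ DB
    D ↦ CC

A->BD, B->AC, C->DB, D->CC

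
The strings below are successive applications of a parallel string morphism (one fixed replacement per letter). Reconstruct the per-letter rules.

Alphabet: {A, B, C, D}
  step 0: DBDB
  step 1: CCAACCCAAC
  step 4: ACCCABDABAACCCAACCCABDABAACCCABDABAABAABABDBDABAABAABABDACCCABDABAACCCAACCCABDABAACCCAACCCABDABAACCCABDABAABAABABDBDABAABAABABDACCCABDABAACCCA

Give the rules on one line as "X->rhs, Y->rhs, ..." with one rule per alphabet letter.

A->BD, B->AC, C->ABA, D->CCA

  step 0 ⇒ step 1: DBDB ⇒ CCA·AC·CCA·AC
    B ↦ AC
    D ↦ CCA
    A ↦ BD  (constrained at step 1)
    C ↦ ABA  (constrained at step 1)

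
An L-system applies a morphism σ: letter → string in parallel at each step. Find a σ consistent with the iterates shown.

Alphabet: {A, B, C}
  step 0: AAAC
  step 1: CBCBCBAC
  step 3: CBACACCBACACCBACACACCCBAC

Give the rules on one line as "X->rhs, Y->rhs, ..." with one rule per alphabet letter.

  step 0 ⇒ step 1: AAAC ⇒ CB·CB·CB·AC
    A ↦ CB
    C ↦ AC
    B ↦ C  (constrained at step 1)

A->CB, B->C, C->AC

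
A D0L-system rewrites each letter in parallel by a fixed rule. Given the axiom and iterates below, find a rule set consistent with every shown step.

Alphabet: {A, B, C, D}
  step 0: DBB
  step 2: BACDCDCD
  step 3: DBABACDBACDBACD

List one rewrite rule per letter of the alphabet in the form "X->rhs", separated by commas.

  step 2 ⇒ step 3: BACDCDCD ⇒ D·BA·BA·CD·BA·CD·BA·CD
    A ↦ BA
    B ↦ D
    C ↦ BA
    D ↦ CD

A->BA, B->D, C->BA, D->CD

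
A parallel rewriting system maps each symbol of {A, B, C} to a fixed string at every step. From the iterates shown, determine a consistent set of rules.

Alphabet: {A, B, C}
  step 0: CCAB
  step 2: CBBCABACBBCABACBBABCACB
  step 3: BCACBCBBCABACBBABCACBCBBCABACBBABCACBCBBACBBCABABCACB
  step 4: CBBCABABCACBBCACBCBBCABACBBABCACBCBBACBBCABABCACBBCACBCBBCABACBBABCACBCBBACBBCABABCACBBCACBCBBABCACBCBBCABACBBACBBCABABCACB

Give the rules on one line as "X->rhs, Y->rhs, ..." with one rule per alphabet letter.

  step 3 ⇒ step 4: BCACBCBBCABACBBABCACBCBBCABACBBABCACBCBBACBBCABABCACB ⇒ CB·BCA·BA·BCA·CB·BCA·CB·CB·BCA·BA·CB·BA·BCA·CB·CB·BA·CB·BCA·BA·BCA·CB·BCA·CB·CB·BCA·BA·CB·BA·BCA·CB·CB·BA·CB·BCA·BA·BCA·CB·BCA·CB·CB·BA·BCA·CB·CB·BCA·BA·CB·BA·CB·BCA·BA·BCA·CB
    A ↦ BA
    B ↦ CB
    C ↦ BCA

A->BA, B->CB, C->BCA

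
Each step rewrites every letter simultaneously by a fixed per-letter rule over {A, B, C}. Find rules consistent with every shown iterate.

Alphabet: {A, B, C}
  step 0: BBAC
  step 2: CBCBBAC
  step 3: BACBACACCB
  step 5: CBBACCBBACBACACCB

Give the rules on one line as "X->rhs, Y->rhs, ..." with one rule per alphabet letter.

A->C, B->AC, C->B

  step 2 ⇒ step 3: CBCBBAC ⇒ B·AC·B·AC·AC·C·B
    A ↦ C
    B ↦ AC
    C ↦ B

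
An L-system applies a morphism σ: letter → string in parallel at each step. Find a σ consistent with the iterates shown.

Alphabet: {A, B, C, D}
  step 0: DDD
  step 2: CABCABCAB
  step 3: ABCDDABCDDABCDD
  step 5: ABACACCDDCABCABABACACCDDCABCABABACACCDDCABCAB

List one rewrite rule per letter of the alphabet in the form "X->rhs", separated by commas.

  step 2 ⇒ step 3: CABCABCAB ⇒ AB·C·DD·AB·C·DD·AB·C·DD
    A ↦ C
    B ↦ DD
    C ↦ AB
    D ↦ AC  (constrained at step 0)

A->C, B->DD, C->AB, D->AC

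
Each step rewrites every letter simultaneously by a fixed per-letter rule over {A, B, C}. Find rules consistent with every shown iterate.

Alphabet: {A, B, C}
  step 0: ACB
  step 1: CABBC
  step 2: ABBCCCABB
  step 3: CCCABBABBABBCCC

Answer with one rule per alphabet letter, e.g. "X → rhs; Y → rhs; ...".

  step 2 ⇒ step 3: ABBCCCABB ⇒ C·C·C·ABB·ABB·ABB·C·C·C
    A ↦ C
    B ↦ C
    C ↦ ABB

A->C, B->C, C->ABB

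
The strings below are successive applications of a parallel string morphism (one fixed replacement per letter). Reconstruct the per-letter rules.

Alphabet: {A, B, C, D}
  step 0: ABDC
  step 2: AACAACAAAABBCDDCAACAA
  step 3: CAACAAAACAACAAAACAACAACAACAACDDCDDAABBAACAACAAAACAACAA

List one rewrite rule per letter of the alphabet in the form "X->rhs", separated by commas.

A->CAA, B->CDD, C->AA, D->B

  step 2 ⇒ step 3: AACAACAAAABBCDDCAACAA ⇒ CAA·CAA·AA·CAA·CAA·AA·CAA·CAA·CAA·CAA·CDD·CDD·AA·B·B·AA·CAA·CAA·AA·CAA·CAA
    A ↦ CAA
    B ↦ CDD
    C ↦ AA
    D ↦ B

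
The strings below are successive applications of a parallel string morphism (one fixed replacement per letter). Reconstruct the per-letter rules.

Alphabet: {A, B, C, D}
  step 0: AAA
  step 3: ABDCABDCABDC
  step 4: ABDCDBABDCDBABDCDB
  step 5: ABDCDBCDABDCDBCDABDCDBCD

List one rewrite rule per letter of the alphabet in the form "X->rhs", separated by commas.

A->AB, B->D, C->DB, D->C

  step 4 ⇒ step 5: ABDCDBABDCDBABDCDB ⇒ AB·D·C·DB·C·D·AB·D·C·DB·C·D·AB·D·C·DB·C·D
    A ↦ AB
    B ↦ D
    C ↦ DB
    D ↦ C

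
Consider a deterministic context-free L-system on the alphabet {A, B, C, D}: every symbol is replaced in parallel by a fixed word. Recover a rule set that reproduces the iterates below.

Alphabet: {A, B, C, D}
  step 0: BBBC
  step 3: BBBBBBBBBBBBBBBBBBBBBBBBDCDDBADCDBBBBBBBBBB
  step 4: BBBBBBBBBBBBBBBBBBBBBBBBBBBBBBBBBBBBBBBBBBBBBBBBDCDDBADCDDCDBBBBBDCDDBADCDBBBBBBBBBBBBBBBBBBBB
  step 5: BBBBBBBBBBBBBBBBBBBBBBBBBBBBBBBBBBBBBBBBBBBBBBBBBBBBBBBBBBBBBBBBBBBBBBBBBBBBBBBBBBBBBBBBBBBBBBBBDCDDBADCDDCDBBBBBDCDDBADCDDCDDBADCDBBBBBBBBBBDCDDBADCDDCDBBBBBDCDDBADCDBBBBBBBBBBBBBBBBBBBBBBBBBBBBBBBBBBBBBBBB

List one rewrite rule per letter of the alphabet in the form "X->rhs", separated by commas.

A->BBB, B->BB, C->DBA, D->DCD

  step 4 ⇒ step 5: BBBBBBBBBBBBBBBBBBBBBBBBBBBBBBBBBBBBBBBBBBBBBBBBDCDDBADCDDCDBBBBBDCDDBADCDBBBBBBBBBBBBBBBBBBBB ⇒ BB·BB·BB·BB·BB·BB·BB·BB·BB·BB·BB·BB·BB·BB·BB·BB·BB·BB·BB·BB·BB·BB·BB·BB·BB·BB·BB·BB·BB·BB·BB·BB·BB·BB·BB·BB·BB·BB·BB·BB·BB·BB·BB·BB·BB·BB·BB·BB·DCD·DBA·DCD·DCD·BB·BBB·DCD·DBA·DCD·DCD·DBA·DCD·BB·BB·BB·BB·BB·DCD·DBA·DCD·DCD·BB·BBB·DCD·DBA·DCD·BB·BB·BB·BB·BB·BB·BB·BB·BB·BB·BB·BB·BB·BB·BB·BB·BB·BB·BB·BB
    A ↦ BBB
    B ↦ BB
    C ↦ DBA
    D ↦ DCD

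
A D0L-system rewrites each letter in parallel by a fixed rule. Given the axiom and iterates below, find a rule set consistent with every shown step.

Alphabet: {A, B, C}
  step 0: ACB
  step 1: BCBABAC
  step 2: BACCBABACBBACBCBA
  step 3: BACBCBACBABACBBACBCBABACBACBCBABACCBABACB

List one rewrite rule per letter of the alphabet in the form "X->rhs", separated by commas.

A->B, B->BAC, C->CBA

  step 2 ⇒ step 3: BACCBABACBBACBCBA ⇒ BAC·B·CBA·CBA·BAC·B·BAC·B·CBA·BAC·BAC·B·CBA·BAC·CBA·BAC·B
    A ↦ B
    B ↦ BAC
    C ↦ CBA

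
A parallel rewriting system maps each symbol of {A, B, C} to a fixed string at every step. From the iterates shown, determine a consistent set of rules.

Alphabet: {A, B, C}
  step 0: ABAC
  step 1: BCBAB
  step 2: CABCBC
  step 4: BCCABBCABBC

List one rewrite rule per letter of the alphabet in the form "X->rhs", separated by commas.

A->B, B->C, C->AB

  step 1 ⇒ step 2: BCBAB ⇒ C·AB·C·B·C
    A ↦ B
    B ↦ C
    C ↦ AB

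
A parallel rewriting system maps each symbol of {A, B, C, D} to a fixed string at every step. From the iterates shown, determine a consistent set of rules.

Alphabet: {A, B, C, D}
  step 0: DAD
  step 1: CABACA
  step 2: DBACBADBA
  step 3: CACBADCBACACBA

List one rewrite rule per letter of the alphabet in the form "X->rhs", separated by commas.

A->BA, B->C, C->D, D->CA

  step 2 ⇒ step 3: DBACBADBA ⇒ CA·C·BA·D·C·BA·CA·C·BA
    A ↦ BA
    B ↦ C
    C ↦ D
    D ↦ CA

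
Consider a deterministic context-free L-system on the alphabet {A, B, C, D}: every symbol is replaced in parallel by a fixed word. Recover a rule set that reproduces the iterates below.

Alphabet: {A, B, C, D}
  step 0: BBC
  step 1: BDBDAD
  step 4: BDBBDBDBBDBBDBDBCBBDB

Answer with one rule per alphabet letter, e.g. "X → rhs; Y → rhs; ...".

A->C, B->BD, C->AD, D->B

  step 0 ⇒ step 1: BBC ⇒ BD·BD·AD
    B ↦ BD
    C ↦ AD
    A ↦ C  (constrained at step 1)
    D ↦ B  (constrained at step 1)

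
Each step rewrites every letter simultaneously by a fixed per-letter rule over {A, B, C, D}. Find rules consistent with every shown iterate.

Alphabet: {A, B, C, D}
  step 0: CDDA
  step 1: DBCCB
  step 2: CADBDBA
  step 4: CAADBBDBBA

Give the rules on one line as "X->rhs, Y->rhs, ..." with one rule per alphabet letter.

A->B, B->A, C->DB, D->C

  step 1 ⇒ step 2: DBCCB ⇒ C·A·DB·DB·A
    B ↦ A
    C ↦ DB
    D ↦ C
  step 0 ⇒ step 1: CDDA ⇒ DB·C·C·B
    A ↦ B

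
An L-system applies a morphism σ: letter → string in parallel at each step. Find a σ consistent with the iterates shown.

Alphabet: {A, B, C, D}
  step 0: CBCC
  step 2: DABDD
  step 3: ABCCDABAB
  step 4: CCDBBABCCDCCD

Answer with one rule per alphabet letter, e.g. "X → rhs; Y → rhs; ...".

  step 3 ⇒ step 4: ABCCDABAB ⇒ CC·D·B·B·AB·CC·D·CC·D
    A ↦ CC
    B ↦ D
    C ↦ B
    D ↦ AB

A->CC, B->D, C->B, D->AB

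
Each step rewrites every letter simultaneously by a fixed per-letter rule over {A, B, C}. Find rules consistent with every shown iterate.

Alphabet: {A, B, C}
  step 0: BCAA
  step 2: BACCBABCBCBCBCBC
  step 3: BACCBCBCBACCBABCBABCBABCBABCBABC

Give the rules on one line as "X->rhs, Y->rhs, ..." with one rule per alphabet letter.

  step 2 ⇒ step 3: BACCBABCBCBCBCBC ⇒ BA·CC·BC·BC·BA·CC·BA·BC·BA·BC·BA·BC·BA·BC·BA·BC
    A ↦ CC
    B ↦ BA
    C ↦ BC

A->CC, B->BA, C->BC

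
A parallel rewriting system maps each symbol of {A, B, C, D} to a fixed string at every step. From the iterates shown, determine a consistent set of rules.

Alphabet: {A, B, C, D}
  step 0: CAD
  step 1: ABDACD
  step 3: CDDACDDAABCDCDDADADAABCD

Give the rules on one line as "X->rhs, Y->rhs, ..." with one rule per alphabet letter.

  step 0 ⇒ step 1: CAD ⇒ AB·DA·CD
    A ↦ DA
    C ↦ AB
    D ↦ CD
    B ↦ DA  (constrained at step 1)

A->DA, B->DA, C->AB, D->CD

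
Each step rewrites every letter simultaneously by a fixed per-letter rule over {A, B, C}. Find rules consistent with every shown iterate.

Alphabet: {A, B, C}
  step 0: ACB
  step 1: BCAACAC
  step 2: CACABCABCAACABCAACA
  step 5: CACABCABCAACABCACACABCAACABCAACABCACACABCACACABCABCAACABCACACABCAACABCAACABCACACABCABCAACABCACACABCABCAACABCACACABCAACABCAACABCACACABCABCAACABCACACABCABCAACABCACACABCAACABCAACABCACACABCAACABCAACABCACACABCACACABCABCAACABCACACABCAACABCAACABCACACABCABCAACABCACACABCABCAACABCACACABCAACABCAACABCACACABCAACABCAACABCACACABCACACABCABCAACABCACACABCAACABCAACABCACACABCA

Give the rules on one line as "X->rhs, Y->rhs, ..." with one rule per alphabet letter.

  step 1 ⇒ step 2: BCAACAC ⇒ C·ACA·BCA·BCA·ACA·BCA·ACA
    A ↦ BCA
    B ↦ C
    C ↦ ACA

A->BCA, B->C, C->ACA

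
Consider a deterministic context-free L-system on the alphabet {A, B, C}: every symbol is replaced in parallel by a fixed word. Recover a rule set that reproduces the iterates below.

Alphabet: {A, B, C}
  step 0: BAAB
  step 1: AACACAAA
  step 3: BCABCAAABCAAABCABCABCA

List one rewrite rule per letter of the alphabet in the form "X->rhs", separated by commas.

  step 0 ⇒ step 1: BAAB ⇒ AA·CA·CA·AA
    A ↦ CA
    B ↦ AA
    C ↦ B  (constrained at step 1)

A->CA, B->AA, C->B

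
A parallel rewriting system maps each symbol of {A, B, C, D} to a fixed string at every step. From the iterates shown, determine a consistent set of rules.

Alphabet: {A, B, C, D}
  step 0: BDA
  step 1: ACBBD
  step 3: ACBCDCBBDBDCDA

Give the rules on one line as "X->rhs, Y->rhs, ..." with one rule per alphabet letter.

A->BD, B->A, C->CD, D->CB

  step 0 ⇒ step 1: BDA ⇒ A·CB·BD
    A ↦ BD
    B ↦ A
    D ↦ CB
    C ↦ CD  (constrained at step 1)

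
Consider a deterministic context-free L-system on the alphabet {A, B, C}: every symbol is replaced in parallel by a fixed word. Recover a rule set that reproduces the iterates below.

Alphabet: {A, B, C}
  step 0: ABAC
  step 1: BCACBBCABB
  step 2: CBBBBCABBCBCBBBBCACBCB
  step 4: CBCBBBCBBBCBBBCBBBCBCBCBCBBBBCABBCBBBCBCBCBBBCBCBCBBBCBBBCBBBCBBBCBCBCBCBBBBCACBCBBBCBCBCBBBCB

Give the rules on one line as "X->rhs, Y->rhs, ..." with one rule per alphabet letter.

A->BCA, B->CB, C->BB

  step 1 ⇒ step 2: BCACBBCABB ⇒ CB·BB·BCA·BB·CB·CB·BB·BCA·CB·CB
    A ↦ BCA
    B ↦ CB
    C ↦ BB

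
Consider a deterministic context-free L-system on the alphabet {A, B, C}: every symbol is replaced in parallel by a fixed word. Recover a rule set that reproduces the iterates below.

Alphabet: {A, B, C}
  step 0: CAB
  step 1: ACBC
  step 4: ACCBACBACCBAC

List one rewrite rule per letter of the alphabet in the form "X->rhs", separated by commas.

  step 0 ⇒ step 1: CAB ⇒ AC·B·C
    A ↦ B
    B ↦ C
    C ↦ AC

A->B, B->C, C->AC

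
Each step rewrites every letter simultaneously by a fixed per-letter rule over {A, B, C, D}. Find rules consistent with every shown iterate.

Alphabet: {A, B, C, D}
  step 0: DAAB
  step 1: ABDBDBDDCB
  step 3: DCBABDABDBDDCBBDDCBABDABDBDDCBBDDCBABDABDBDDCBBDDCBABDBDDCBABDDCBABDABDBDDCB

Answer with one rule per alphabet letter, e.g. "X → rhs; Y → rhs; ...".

A->BD, B->DCB, C->BD, D->ABD

  step 0 ⇒ step 1: DAAB ⇒ ABD·BD·BD·DCB
    A ↦ BD
    B ↦ DCB
    D ↦ ABD
    C ↦ BD  (constrained at step 1)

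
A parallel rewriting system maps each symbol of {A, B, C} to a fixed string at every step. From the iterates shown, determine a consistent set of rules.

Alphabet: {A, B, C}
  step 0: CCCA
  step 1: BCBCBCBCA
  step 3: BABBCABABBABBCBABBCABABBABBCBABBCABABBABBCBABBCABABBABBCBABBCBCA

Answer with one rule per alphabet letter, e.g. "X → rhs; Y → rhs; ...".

A->BCA, B->BAB, C->BC

  step 0 ⇒ step 1: CCCA ⇒ BC·BC·BC·BCA
    A ↦ BCA
    C ↦ BC
    B ↦ BAB  (constrained at step 1)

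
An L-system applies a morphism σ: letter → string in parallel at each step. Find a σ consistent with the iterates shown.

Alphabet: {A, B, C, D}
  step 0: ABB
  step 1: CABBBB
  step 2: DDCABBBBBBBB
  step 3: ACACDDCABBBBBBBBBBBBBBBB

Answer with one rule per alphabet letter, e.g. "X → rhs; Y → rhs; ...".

A->CA, B->BB, C->DD, D->AC

  step 2 ⇒ step 3: DDCABBBBBBBB ⇒ AC·AC·DD·CA·BB·BB·BB·BB·BB·BB·BB·BB
    A ↦ CA
    B ↦ BB
    C ↦ DD
    D ↦ AC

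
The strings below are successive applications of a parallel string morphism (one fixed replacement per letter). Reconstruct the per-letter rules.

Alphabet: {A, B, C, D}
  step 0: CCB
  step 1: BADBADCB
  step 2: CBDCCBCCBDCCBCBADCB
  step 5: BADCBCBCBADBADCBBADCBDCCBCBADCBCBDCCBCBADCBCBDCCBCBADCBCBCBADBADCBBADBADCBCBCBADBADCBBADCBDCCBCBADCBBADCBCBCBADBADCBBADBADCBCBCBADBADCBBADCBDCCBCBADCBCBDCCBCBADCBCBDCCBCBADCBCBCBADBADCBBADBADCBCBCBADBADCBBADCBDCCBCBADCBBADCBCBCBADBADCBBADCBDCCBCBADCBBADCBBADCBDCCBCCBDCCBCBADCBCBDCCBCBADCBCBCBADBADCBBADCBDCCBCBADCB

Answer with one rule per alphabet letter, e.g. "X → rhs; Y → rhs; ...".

  step 1 ⇒ step 2: BADBADCB ⇒ CB·DC·CBC·CB·DC·CBC·BAD·CB
    A ↦ DC
    B ↦ CB
    C ↦ BAD
    D ↦ CBC

A->DC, B->CB, C->BAD, D->CBC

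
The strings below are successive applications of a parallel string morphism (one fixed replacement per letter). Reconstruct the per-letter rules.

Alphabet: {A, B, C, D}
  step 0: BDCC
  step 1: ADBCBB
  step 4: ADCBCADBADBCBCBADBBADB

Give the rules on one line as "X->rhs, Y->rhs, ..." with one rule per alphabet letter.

  step 0 ⇒ step 1: BDCC ⇒ AD·BC·B·B
    B ↦ AD
    C ↦ B
    D ↦ BC
    A ↦ C  (constrained at step 1)

A->C, B->AD, C->B, D->BC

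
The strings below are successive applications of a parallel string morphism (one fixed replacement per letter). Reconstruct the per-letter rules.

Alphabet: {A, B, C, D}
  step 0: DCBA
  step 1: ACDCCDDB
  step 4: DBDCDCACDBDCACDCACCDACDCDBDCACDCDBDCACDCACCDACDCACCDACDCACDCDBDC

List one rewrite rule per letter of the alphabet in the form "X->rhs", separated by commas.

A->DB, B->CD, C->DC, D->AC

  step 0 ⇒ step 1: DCBA ⇒ AC·DC·CD·DB
    A ↦ DB
    B ↦ CD
    C ↦ DC
    D ↦ AC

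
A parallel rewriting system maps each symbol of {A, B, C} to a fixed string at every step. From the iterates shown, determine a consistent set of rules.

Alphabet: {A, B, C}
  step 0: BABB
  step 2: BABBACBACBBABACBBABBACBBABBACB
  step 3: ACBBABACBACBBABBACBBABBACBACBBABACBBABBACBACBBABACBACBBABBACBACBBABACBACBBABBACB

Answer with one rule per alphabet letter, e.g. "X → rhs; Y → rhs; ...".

A->BAB, B->ACB, C->B

  step 2 ⇒ step 3: BABBACBACBBABACBBABBACBBABBACB ⇒ ACB·BAB·ACB·ACB·BAB·B·ACB·BAB·B·ACB·ACB·BAB·ACB·BAB·B·ACB·ACB·BAB·ACB·ACB·BAB·B·ACB·ACB·BAB·ACB·ACB·BAB·B·ACB
    A ↦ BAB
    B ↦ ACB
    C ↦ B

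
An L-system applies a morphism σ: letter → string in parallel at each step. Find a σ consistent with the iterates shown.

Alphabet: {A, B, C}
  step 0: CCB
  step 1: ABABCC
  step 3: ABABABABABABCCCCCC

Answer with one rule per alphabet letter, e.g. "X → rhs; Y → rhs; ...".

A->C, B->CC, C->AB

  step 0 ⇒ step 1: CCB ⇒ AB·AB·CC
    B ↦ CC
    C ↦ AB
    A ↦ C  (constrained at step 1)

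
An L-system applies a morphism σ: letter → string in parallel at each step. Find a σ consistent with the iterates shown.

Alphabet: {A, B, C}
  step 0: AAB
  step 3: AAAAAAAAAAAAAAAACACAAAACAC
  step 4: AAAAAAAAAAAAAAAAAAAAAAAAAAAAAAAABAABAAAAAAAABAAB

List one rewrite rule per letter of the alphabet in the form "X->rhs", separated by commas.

A->AA, B->CAC, C->B

  step 3 ⇒ step 4: AAAAAAAAAAAAAAAACACAAAACAC ⇒ AA·AA·AA·AA·AA·AA·AA·AA·AA·AA·AA·AA·AA·AA·AA·AA·B·AA·B·AA·AA·AA·AA·B·AA·B
    A ↦ AA
    C ↦ B
    B ↦ CAC  (constrained at step 0)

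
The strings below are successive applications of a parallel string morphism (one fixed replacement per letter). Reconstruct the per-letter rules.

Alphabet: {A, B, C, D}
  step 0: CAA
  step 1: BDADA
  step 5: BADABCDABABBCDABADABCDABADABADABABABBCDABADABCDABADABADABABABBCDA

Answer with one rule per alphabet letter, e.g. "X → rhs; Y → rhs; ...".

A->DA, B->BA, C->B, D->BC

  step 0 ⇒ step 1: CAA ⇒ B·DA·DA
    A ↦ DA
    C ↦ B
    B ↦ BA  (constrained at step 1)
    D ↦ BC  (constrained at step 1)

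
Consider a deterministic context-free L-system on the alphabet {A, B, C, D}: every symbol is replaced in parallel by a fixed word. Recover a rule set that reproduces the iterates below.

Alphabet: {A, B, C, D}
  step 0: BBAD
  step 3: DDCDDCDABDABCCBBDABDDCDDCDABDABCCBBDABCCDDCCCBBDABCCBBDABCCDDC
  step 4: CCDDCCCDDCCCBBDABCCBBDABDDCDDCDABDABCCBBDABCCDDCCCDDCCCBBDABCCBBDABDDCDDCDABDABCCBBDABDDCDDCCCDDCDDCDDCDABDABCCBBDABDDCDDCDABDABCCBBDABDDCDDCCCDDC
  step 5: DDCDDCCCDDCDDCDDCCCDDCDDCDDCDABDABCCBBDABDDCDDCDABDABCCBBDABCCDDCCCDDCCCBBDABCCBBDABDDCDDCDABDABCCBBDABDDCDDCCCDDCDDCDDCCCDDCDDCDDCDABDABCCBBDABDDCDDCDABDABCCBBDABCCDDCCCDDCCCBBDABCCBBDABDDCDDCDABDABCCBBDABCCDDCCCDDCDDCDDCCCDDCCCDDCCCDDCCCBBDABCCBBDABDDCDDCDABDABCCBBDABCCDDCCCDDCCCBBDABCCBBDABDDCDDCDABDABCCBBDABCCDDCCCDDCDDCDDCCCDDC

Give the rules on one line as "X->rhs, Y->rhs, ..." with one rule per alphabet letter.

  step 4 ⇒ step 5: CCDDCCCDDCCCBBDABCCBBDABDDCDDCDABDABCCBBDABCCDDCCCDDCCCBBDABCCBBDABDDCDDCDABDABCCBBDABDDCDDCCCDDCDDCDDCDABDABCCBBDABDDCDDCDABDABCCBBDABDDCDDCCCDDC ⇒ DDC·DDC·C·C·DDC·DDC·DDC·C·C·DDC·DDC·DDC·DAB·DAB·C·CBB·DAB·DDC·DDC·DAB·DAB·C·CBB·DAB·C·C·DDC·C·C·DDC·C·CBB·DAB·C·CBB·DAB·DDC·DDC·DAB·DAB·C·CBB·DAB·DDC·DDC·C·C·DDC·DDC·DDC·C·C·DDC·DDC·DDC·DAB·DAB·C·CBB·DAB·DDC·DDC·DAB·DAB·C·CBB·DAB·C·C·DDC·C·C·DDC·C·CBB·DAB·C·CBB·DAB·DDC·DDC·DAB·DAB·C·CBB·DAB·C·C·DDC·C·C·DDC·DDC·DDC·C·C·DDC·C·C·DDC·C·C·DDC·C·CBB·DAB·C·CBB·DAB·DDC·DDC·DAB·DAB·C·CBB·DAB·C·C·DDC·C·C·DDC·C·CBB·DAB·C·CBB·DAB·DDC·DDC·DAB·DAB·C·CBB·DAB·C·C·DDC·C·C·DDC·DDC·DDC·C·C·DDC
    A ↦ CBB
    B ↦ DAB
    C ↦ DDC
    D ↦ C

A->CBB, B->DAB, C->DDC, D->C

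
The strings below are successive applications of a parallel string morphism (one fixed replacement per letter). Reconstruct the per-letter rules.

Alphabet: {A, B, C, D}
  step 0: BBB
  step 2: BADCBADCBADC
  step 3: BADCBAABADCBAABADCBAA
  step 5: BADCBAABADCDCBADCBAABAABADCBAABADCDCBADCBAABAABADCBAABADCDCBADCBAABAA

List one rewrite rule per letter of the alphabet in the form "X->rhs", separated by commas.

A->DC, B->BA, C->A, D->BA

  step 2 ⇒ step 3: BADCBADCBADC ⇒ BA·DC·BA·A·BA·DC·BA·A·BA·DC·BA·A
    A ↦ DC
    B ↦ BA
    C ↦ A
    D ↦ BA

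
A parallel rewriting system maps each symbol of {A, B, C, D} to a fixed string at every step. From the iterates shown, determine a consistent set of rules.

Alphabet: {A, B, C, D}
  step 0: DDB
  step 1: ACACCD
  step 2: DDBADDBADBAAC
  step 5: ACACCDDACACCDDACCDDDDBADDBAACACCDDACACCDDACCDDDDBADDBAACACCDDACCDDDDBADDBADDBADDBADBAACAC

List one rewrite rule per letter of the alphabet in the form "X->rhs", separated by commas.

  step 1 ⇒ step 2: ACACCD ⇒ D·DBA·D·DBA·DBA·AC
    A ↦ D
    C ↦ DBA
    D ↦ AC
  step 0 ⇒ step 1: DDB ⇒ AC·AC·CD
    B ↦ CD

A->D, B->CD, C->DBA, D->AC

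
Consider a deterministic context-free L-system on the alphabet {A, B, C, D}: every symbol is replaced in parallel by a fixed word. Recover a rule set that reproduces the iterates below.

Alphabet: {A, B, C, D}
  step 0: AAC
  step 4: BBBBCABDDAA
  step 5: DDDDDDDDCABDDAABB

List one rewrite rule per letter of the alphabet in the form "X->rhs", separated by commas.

  step 4 ⇒ step 5: BBBBCABDDAA ⇒ DD·DD·DD·DD·CA·B·DD·A·A·B·B
    A ↦ B
    B ↦ DD
    C ↦ CA
    D ↦ A

A->B, B->DD, C->CA, D->A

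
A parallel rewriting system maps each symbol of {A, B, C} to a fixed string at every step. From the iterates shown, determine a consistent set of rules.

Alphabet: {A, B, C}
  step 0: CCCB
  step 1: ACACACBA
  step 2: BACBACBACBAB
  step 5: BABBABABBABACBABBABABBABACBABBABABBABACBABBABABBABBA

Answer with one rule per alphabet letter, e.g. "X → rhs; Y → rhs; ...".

A->B, B->BA, C->AC

  step 1 ⇒ step 2: ACACACBA ⇒ B·AC·B·AC·B·AC·BA·B
    A ↦ B
    B ↦ BA
    C ↦ AC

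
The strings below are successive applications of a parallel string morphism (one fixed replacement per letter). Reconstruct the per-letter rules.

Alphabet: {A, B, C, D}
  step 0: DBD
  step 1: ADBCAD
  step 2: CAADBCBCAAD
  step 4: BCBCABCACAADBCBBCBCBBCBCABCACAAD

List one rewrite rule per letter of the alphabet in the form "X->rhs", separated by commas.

  step 1 ⇒ step 2: ADBCAD ⇒ CA·AD·BC·B·CA·AD
    A ↦ CA
    B ↦ BC
    C ↦ B
    D ↦ AD

A->CA, B->BC, C->B, D->AD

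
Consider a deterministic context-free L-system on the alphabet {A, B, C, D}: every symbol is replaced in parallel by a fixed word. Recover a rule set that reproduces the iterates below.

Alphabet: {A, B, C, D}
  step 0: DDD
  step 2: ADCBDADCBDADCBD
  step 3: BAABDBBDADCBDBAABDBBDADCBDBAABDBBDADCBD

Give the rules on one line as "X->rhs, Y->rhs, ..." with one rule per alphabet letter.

A->BAA, B->ADC, C->BBD, D->BD

  step 2 ⇒ step 3: ADCBDADCBDADCBD ⇒ BAA·BD·BBD·ADC·BD·BAA·BD·BBD·ADC·BD·BAA·BD·BBD·ADC·BD
    A ↦ BAA
    B ↦ ADC
    C ↦ BBD
    D ↦ BD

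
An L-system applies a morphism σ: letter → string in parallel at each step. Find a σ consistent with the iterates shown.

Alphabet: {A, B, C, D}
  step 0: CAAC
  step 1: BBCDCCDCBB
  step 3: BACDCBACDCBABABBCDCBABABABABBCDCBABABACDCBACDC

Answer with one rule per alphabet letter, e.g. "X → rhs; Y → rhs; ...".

A->CDC, B->BA, C->BB, D->CA

  step 0 ⇒ step 1: CAAC ⇒ BB·CDC·CDC·BB
    A ↦ CDC
    C ↦ BB
    B ↦ BA  (constrained at step 1)
    D ↦ CA  (constrained at step 1)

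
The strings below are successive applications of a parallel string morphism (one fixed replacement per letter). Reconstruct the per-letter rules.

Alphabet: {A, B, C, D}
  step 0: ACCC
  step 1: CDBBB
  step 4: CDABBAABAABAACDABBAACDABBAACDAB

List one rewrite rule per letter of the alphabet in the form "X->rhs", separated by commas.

  step 0 ⇒ step 1: ACCC ⇒ CD·B·B·B
    A ↦ CD
    C ↦ B
    B ↦ AB  (constrained at step 1)
    D ↦ AA  (constrained at step 1)

A->CD, B->AB, C->B, D->AA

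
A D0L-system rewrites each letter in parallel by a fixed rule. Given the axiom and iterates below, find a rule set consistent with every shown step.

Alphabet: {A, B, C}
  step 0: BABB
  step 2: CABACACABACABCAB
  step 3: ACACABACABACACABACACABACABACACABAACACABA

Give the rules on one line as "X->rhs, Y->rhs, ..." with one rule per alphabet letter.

  step 2 ⇒ step 3: CABACACABACABCAB ⇒ ACA·CAB·A·CAB·ACA·CAB·ACA·CAB·A·CAB·ACA·CAB·A·ACA·CAB·A
    A ↦ CAB
    B ↦ A
    C ↦ ACA

A->CAB, B->A, C->ACA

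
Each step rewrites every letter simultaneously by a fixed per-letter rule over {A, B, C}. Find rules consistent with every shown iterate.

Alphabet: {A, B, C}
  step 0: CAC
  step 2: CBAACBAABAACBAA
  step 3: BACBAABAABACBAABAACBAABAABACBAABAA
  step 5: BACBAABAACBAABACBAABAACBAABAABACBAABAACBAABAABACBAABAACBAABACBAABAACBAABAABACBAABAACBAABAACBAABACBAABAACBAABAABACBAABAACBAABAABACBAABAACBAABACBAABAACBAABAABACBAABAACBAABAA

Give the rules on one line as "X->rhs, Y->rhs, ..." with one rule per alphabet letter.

  step 2 ⇒ step 3: CBAACBAABAACBAA ⇒ BA·C·BAA·BAA·BA·C·BAA·BAA·C·BAA·BAA·BA·C·BAA·BAA
    A ↦ BAA
    B ↦ C
    C ↦ BA

A->BAA, B->C, C->BA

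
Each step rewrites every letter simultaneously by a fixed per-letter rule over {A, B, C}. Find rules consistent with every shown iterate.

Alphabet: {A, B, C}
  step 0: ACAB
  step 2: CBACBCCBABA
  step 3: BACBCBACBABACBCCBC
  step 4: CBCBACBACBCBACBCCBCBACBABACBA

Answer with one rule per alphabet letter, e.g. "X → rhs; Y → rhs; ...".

  step 3 ⇒ step 4: BACBCBACBABACBCCBC ⇒ C·BC·BA·C·BA·C·BC·BA·C·BC·C·BC·BA·C·BA·BA·C·BA
    A ↦ BC
    B ↦ C
    C ↦ BA

A->BC, B->C, C->BA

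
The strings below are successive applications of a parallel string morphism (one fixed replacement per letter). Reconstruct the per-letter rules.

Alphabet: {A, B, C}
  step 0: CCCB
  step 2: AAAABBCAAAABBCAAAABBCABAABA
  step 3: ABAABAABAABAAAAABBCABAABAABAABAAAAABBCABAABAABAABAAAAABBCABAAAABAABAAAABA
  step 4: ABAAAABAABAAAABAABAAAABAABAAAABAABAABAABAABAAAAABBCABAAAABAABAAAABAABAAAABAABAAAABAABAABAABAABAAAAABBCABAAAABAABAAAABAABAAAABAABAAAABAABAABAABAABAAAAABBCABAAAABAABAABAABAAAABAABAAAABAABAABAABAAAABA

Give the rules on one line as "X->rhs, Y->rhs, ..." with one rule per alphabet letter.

A->ABA, B->AA, C->BBC

  step 3 ⇒ step 4: ABAABAABAABAAAAABBCABAABAABAABAAAAABBCABAABAABAABAAAAABBCABAAAABAABAAAABA ⇒ ABA·AA·ABA·ABA·AA·ABA·ABA·AA·ABA·ABA·AA·ABA·ABA·ABA·ABA·ABA·AA·AA·BBC·ABA·AA·ABA·ABA·AA·ABA·ABA·AA·ABA·ABA·AA·ABA·ABA·ABA·ABA·ABA·AA·AA·BBC·ABA·AA·ABA·ABA·AA·ABA·ABA·AA·ABA·ABA·AA·ABA·ABA·ABA·ABA·ABA·AA·AA·BBC·ABA·AA·ABA·ABA·ABA·ABA·AA·ABA·ABA·AA·ABA·ABA·ABA·ABA·AA·ABA
    A ↦ ABA
    B ↦ AA
    C ↦ BBC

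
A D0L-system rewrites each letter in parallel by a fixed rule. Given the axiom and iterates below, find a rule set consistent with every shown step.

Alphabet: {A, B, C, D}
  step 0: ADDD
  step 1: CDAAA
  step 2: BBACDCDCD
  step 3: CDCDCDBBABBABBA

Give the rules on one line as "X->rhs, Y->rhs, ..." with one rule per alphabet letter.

  step 2 ⇒ step 3: BBACDCDCD ⇒ CD·CD·CD·BB·A·BB·A·BB·A
    A ↦ CD
    B ↦ CD
    C ↦ BB
    D ↦ A

A->CD, B->CD, C->BB, D->A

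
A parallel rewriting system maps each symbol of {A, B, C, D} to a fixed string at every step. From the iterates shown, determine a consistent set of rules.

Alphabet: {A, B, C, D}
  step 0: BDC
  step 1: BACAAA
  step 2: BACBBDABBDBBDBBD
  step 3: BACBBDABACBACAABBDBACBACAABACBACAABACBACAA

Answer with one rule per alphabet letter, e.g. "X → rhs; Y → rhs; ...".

A->BBD, B->BAC, C->A, D->AA

  step 2 ⇒ step 3: BACBBDABBDBBDBBD ⇒ BAC·BBD·A·BAC·BAC·AA·BBD·BAC·BAC·AA·BAC·BAC·AA·BAC·BAC·AA
    A ↦ BBD
    B ↦ BAC
    C ↦ A
    D ↦ AA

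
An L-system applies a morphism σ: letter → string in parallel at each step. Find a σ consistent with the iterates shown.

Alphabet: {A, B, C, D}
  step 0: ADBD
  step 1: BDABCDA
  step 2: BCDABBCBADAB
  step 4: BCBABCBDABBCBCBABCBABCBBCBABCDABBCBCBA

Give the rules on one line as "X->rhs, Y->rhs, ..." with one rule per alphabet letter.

  step 1 ⇒ step 2: BDABCDA ⇒ BC·DA·B·BC·BA·DA·B
    A ↦ B
    B ↦ BC
    C ↦ BA
    D ↦ DA

A->B, B->BC, C->BA, D->DA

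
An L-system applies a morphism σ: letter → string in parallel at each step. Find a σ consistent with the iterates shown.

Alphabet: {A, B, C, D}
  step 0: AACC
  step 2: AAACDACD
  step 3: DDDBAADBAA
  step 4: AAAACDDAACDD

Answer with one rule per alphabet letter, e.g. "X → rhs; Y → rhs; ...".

A->D, B->AC, C->BA, D->A

  step 3 ⇒ step 4: DDDBAADBAA ⇒ A·A·A·AC·D·D·A·AC·D·D
    A ↦ D
    B ↦ AC
    D ↦ A
  step 2 ⇒ step 3: AAACDACD ⇒ D·D·D·BA·A·D·BA·A
    C ↦ BA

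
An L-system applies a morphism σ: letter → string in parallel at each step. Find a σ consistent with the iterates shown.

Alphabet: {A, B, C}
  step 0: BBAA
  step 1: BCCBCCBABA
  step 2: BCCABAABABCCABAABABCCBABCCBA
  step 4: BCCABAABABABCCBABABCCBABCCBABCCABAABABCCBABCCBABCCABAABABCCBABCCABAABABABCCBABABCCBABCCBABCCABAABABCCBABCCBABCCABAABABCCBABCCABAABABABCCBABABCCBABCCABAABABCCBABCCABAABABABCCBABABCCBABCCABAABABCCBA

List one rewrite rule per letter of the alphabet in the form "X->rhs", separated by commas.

  step 1 ⇒ step 2: BCCBCCBABA ⇒ BCC·ABA·ABA·BCC·ABA·ABA·BCC·BA·BCC·BA
    A ↦ BA
    B ↦ BCC
    C ↦ ABA

A->BA, B->BCC, C->ABA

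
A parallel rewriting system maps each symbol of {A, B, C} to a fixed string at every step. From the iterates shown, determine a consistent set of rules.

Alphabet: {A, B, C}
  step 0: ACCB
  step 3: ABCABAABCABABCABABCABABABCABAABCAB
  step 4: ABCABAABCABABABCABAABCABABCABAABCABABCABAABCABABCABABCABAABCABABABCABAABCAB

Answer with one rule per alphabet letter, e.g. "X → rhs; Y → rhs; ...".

  step 3 ⇒ step 4: ABCABAABCABABCABABCABABABCABAABCAB ⇒ AB·CAB·A·AB·CAB·AB·AB·CAB·A·AB·CAB·AB·CAB·A·AB·CAB·AB·CAB·A·AB·CAB·AB·CAB·AB·CAB·A·AB·CAB·AB·AB·CAB·A·AB·CAB
    A ↦ AB
    B ↦ CAB
    C ↦ A

A->AB, B->CAB, C->A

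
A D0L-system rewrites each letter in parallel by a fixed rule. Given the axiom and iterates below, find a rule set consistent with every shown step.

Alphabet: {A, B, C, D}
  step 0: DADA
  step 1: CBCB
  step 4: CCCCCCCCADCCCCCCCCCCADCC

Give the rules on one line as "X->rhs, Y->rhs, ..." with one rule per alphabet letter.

  step 0 ⇒ step 1: DADA ⇒ C·B·C·B
    A ↦ B
    D ↦ C
    B ↦ AD  (constrained at step 1)
    C ↦ CC  (constrained at step 1)

A->B, B->AD, C->CC, D->C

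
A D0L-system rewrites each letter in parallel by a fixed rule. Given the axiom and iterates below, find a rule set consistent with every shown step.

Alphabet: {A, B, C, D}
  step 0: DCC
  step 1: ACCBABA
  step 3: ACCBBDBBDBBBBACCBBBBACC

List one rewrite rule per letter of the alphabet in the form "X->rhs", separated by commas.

A->D, B->BB, C->BA, D->ACC

  step 0 ⇒ step 1: DCC ⇒ ACC·BA·BA
    C ↦ BA
    D ↦ ACC
    A ↦ D  (constrained at step 1)
    B ↦ BB  (constrained at step 1)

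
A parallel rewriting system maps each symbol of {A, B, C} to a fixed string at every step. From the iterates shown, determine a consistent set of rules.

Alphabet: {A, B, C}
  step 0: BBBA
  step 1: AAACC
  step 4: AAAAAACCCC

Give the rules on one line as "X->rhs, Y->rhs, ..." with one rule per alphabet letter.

A->CC, B->A, C->B

  step 0 ⇒ step 1: BBBA ⇒ A·A·A·CC
    A ↦ CC
    B ↦ A
    C ↦ B  (constrained at step 1)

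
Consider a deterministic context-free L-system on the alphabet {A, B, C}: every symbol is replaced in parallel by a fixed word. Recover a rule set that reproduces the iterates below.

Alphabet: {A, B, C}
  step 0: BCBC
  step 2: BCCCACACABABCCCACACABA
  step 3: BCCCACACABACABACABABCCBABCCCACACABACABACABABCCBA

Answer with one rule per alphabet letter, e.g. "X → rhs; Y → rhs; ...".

A->BA, B->BCC, C->CA

  step 2 ⇒ step 3: BCCCACACABABCCCACACABA ⇒ BCC·CA·CA·CA·BA·CA·BA·CA·BA·BCC·BA·BCC·CA·CA·CA·BA·CA·BA·CA·BA·BCC·BA
    A ↦ BA
    B ↦ BCC
    C ↦ CA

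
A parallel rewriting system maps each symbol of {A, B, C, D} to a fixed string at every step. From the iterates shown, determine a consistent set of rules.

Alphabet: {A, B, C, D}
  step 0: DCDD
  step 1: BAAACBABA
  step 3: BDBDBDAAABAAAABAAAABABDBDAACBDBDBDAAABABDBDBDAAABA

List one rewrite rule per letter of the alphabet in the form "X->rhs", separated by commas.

  step 0 ⇒ step 1: DCDD ⇒ BA·AAC·BA·BA
    C ↦ AAC
    D ↦ BA
    A ↦ BD  (constrained at step 1)
    B ↦ AAA  (constrained at step 1)

A->BD, B->AAA, C->AAC, D->BA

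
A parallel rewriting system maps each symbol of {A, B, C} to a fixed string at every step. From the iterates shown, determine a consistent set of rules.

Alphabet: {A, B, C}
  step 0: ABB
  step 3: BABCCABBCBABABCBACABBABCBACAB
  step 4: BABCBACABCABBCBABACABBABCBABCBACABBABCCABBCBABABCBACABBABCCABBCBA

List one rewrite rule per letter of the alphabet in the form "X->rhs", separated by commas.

A->BC, B->BA, C->CAB

  step 3 ⇒ step 4: BABCCABBCBABABCBACABBABCBACAB ⇒ BA·BC·BA·CAB·CAB·BC·BA·BA·CAB·BA·BC·BA·BC·BA·CAB·BA·BC·CAB·BC·BA·BA·BC·BA·CAB·BA·BC·CAB·BC·BA
    A ↦ BC
    B ↦ BA
    C ↦ CAB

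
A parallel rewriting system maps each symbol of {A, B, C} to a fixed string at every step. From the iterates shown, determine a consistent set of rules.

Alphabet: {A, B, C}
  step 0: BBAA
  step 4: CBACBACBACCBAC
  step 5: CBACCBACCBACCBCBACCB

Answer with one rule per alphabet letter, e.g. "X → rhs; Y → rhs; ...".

  step 4 ⇒ step 5: CBACBACBACCBAC ⇒ CB·A·C·CB·A·C·CB·A·C·CB·CB·A·C·CB
    A ↦ C
    B ↦ A
    C ↦ CB

A->C, B->A, C->CB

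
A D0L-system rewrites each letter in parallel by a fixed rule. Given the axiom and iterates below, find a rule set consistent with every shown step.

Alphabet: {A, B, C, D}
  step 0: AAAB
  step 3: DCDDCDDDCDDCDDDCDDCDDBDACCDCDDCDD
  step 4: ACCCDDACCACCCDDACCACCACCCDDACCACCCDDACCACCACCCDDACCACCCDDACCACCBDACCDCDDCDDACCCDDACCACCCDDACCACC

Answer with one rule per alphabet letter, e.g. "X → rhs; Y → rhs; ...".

  step 3 ⇒ step 4: DCDDCDDDCDDCDDDCDDCDDBDACCDCDDCDD ⇒ ACC·CDD·ACC·ACC·CDD·ACC·ACC·ACC·CDD·ACC·ACC·CDD·ACC·ACC·ACC·CDD·ACC·ACC·CDD·ACC·ACC·BD·ACC·D·CDD·CDD·ACC·CDD·ACC·ACC·CDD·ACC·ACC
    A ↦ D
    B ↦ BD
    C ↦ CDD
    D ↦ ACC

A->D, B->BD, C->CDD, D->ACC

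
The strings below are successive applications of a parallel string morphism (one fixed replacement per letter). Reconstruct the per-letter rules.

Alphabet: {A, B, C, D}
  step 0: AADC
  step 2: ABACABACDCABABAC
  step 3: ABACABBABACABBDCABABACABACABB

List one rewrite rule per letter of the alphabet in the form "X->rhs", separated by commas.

A->AB, B->AC, C->B, D->DCA

  step 2 ⇒ step 3: ABACABACDCABABAC ⇒ AB·AC·AB·B·AB·AC·AB·B·DCA·B·AB·AC·AB·AC·AB·B
    A ↦ AB
    B ↦ AC
    C ↦ B
    D ↦ DCA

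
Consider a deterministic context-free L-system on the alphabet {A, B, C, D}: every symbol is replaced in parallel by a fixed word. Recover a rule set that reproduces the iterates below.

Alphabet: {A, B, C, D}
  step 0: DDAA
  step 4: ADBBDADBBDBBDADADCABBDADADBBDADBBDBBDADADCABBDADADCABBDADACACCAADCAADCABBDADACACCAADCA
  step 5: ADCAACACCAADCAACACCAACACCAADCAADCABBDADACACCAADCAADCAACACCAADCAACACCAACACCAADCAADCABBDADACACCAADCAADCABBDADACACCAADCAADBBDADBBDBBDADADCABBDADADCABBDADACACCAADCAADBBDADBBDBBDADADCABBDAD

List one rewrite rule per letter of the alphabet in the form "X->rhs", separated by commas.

  step 4 ⇒ step 5: ADBBDADBBDBBDADADCABBDADADBBDADBBDBBDADADCABBDADADCABBDADACACCAADCAADCABBDADACACCAADCA ⇒ AD·CA·AC·AC·CA·AD·CA·AC·AC·CA·AC·AC·CA·AD·CA·AD·CA·BBD·AD·AC·AC·CA·AD·CA·AD·CA·AC·AC·CA·AD·CA·AC·AC·CA·AC·AC·CA·AD·CA·AD·CA·BBD·AD·AC·AC·CA·AD·CA·AD·CA·BBD·AD·AC·AC·CA·AD·CA·AD·BBD·AD·BBD·BBD·AD·AD·CA·BBD·AD·AD·CA·BBD·AD·AC·AC·CA·AD·CA·AD·BBD·AD·BBD·BBD·AD·AD·CA·BBD·AD
    A ↦ AD
    B ↦ AC
    C ↦ BBD
    D ↦ CA

A->AD, B->AC, C->BBD, D->CA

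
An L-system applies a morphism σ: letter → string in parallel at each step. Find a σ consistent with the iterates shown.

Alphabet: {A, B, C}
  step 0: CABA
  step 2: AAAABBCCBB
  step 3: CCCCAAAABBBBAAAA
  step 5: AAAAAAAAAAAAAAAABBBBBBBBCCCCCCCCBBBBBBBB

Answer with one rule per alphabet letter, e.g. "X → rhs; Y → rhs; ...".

A->C, B->AA, C->BB

  step 2 ⇒ step 3: AAAABBCCBB ⇒ C·C·C·C·AA·AA·BB·BB·AA·AA
    A ↦ C
    B ↦ AA
    C ↦ BB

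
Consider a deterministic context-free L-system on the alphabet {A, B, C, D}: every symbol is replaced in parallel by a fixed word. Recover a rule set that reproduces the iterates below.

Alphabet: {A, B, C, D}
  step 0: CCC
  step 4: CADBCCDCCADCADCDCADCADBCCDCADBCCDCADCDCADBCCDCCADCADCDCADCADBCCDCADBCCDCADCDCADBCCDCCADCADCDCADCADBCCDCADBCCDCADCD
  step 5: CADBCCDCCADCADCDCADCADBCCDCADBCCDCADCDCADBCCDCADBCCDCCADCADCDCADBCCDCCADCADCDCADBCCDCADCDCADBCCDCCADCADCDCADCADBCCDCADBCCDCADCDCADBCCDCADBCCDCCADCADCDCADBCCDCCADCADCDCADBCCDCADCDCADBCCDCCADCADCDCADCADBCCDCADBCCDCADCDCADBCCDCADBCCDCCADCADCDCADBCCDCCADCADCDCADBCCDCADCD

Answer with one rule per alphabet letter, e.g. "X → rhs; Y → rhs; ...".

A->BC, B->C, C->CAD, D->CD

  step 4 ⇒ step 5: CADBCCDCCADCADCDCADCADBCCDCADBCCDCADCDCADBCCDCCADCADCDCADCADBCCDCADBCCDCADCDCADBCCDCCADCADCDCADCADBCCDCADBCCDCADCD ⇒ CAD·BC·CD·C·CAD·CAD·CD·CAD·CAD·BC·CD·CAD·BC·CD·CAD·CD·CAD·BC·CD·CAD·BC·CD·C·CAD·CAD·CD·CAD·BC·CD·C·CAD·CAD·CD·CAD·BC·CD·CAD·CD·CAD·BC·CD·C·CAD·CAD·CD·CAD·CAD·BC·CD·CAD·BC·CD·CAD·CD·CAD·BC·CD·CAD·BC·CD·C·CAD·CAD·CD·CAD·BC·CD·C·CAD·CAD·CD·CAD·BC·CD·CAD·CD·CAD·BC·CD·C·CAD·CAD·CD·CAD·CAD·BC·CD·CAD·BC·CD·CAD·CD·CAD·BC·CD·CAD·BC·CD·C·CAD·CAD·CD·CAD·BC·CD·C·CAD·CAD·CD·CAD·BC·CD·CAD·CD
    A ↦ BC
    B ↦ C
    C ↦ CAD
    D ↦ CD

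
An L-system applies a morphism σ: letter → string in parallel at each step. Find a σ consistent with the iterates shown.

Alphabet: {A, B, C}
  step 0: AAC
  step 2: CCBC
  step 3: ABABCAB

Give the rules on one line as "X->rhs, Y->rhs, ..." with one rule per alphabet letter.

A->B, B->C, C->AB

  step 2 ⇒ step 3: CCBC ⇒ AB·AB·C·AB
    B ↦ C
    C ↦ AB
    A ↦ B  (constrained at step 0)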